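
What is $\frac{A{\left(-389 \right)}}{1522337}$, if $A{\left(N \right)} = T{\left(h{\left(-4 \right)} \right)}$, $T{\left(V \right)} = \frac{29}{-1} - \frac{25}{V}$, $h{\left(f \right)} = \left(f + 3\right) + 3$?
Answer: $- \frac{83}{3044674} \approx -2.7261 \cdot 10^{-5}$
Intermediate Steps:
$h{\left(f \right)} = 6 + f$ ($h{\left(f \right)} = \left(3 + f\right) + 3 = 6 + f$)
$T{\left(V \right)} = -29 - \frac{25}{V}$ ($T{\left(V \right)} = 29 \left(-1\right) - \frac{25}{V} = -29 - \frac{25}{V}$)
$A{\left(N \right)} = - \frac{83}{2}$ ($A{\left(N \right)} = -29 - \frac{25}{6 - 4} = -29 - \frac{25}{2} = - \frac{83}{2}$)
$\frac{A{\left(-389 \right)}}{1522337} = - \frac{83}{2 \cdot 1522337} = \left(- \frac{83}{2}\right) \frac{1}{1522337} = - \frac{83}{3044674}$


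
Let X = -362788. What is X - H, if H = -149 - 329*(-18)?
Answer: -368561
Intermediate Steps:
H = 5773 (H = -149 + 5922 = 5773)
X - H = -362788 - 1*5773 = -362788 - 5773 = -368561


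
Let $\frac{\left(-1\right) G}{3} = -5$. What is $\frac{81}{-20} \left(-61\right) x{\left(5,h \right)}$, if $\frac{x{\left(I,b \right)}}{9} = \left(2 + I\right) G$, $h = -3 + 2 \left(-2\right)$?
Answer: $\frac{933849}{4} \approx 2.3346 \cdot 10^{5}$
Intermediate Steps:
$G = 15$ ($G = \left(-3\right) \left(-5\right) = 15$)
$h = -7$ ($h = -3 - 4 = -7$)
$x{\left(I,b \right)} = 270 + 135 I$ ($x{\left(I,b \right)} = 9 \left(2 + I\right) 15 = 9 \left(30 + 15 I\right) = 270 + 135 I$)
$\frac{81}{-20} \left(-61\right) x{\left(5,h \right)} = \frac{81}{-20} \left(-61\right) \left(270 + 135 \cdot 5\right) = 81 \left(- \frac{1}{20}\right) \left(-61\right) \left(270 + 675\right) = \left(- \frac{81}{20}\right) \left(-61\right) 945 = \frac{4941}{20} \cdot 945 = \frac{933849}{4}$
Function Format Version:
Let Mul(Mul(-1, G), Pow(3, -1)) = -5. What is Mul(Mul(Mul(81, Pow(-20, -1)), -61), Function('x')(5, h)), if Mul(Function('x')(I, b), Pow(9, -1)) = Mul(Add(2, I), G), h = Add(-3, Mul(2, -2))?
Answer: Rational(933849, 4) ≈ 2.3346e+5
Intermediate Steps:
G = 15 (G = Mul(-3, -5) = 15)
h = -7 (h = Add(-3, -4) = -7)
Function('x')(I, b) = Add(270, Mul(135, I)) (Function('x')(I, b) = Mul(9, Mul(Add(2, I), 15)) = Mul(9, Add(30, Mul(15, I))) = Add(270, Mul(135, I)))
Mul(Mul(Mul(81, Pow(-20, -1)), -61), Function('x')(5, h)) = Mul(Mul(Mul(81, Pow(-20, -1)), -61), Add(270, Mul(135, 5))) = Mul(Mul(Mul(81, Rational(-1, 20)), -61), Add(270, 675)) = Mul(Mul(Rational(-81, 20), -61), 945) = Mul(Rational(4941, 20), 945) = Rational(933849, 4)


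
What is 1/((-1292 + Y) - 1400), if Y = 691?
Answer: -1/2001 ≈ -0.00049975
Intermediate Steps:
1/((-1292 + Y) - 1400) = 1/((-1292 + 691) - 1400) = 1/(-601 - 1400) = 1/(-2001) = -1/2001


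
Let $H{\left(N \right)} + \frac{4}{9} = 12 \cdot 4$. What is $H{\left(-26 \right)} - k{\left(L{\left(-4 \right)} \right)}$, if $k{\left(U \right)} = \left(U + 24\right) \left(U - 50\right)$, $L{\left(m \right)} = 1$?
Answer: $\frac{11453}{9} \approx 1272.6$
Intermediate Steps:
$H{\left(N \right)} = \frac{428}{9}$ ($H{\left(N \right)} = - \frac{4}{9} + 12 \cdot 4 = - \frac{4}{9} + 48 = \frac{428}{9}$)
$k{\left(U \right)} = \left(-50 + U\right) \left(24 + U\right)$ ($k{\left(U \right)} = \left(24 + U\right) \left(-50 + U\right) = \left(-50 + U\right) \left(24 + U\right)$)
$H{\left(-26 \right)} - k{\left(L{\left(-4 \right)} \right)} = \frac{428}{9} - \left(-1200 + 1^{2} - 26\right) = \frac{428}{9} - \left(-1200 + 1 - 26\right) = \frac{428}{9} - -1225 = \frac{428}{9} + 1225 = \frac{11453}{9}$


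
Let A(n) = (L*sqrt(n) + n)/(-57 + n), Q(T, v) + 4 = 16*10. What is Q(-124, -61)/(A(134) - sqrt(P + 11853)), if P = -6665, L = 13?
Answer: 12012/(134 - 154*sqrt(1297) + 13*sqrt(134)) ≈ -2.2829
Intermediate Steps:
Q(T, v) = 156 (Q(T, v) = -4 + 16*10 = -4 + 160 = 156)
A(n) = (n + 13*sqrt(n))/(-57 + n) (A(n) = (13*sqrt(n) + n)/(-57 + n) = (n + 13*sqrt(n))/(-57 + n))
Q(-124, -61)/(A(134) - sqrt(P + 11853)) = 156/((134 + 13*sqrt(134))/(-57 + 134) - sqrt(-6665 + 11853)) = 156/((134 + 13*sqrt(134))/77 - sqrt(5188)) = 156/((134 + 13*sqrt(134))/77 - 2*sqrt(1297)) = 156/((134/77 + 13*sqrt(134)/77) - 2*sqrt(1297)) = 156/(134/77 - 2*sqrt(1297) + 13*sqrt(134)/77)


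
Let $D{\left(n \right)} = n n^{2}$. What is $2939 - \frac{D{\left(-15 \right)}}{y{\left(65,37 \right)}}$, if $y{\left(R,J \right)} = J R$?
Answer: $\frac{1414334}{481} \approx 2940.4$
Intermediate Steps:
$D{\left(n \right)} = n^{3}$
$2939 - \frac{D{\left(-15 \right)}}{y{\left(65,37 \right)}} = 2939 - \frac{\left(-15\right)^{3}}{37 \cdot 65} = 2939 - - \frac{3375}{2405} = 2939 - \left(-3375\right) \frac{1}{2405} = 2939 - - \frac{675}{481} = 2939 + \frac{675}{481} = \frac{1414334}{481}$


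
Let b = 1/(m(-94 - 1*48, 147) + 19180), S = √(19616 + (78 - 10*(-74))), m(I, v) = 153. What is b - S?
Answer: 1/19333 - √20434 ≈ -142.95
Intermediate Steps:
S = √20434 (S = √(19616 + (78 + 740)) = √(19616 + 818) = √20434 ≈ 142.95)
b = 1/19333 (b = 1/(153 + 19180) = 1/19333 ≈ 5.1725e-5)
b - S = 1/19333 - √20434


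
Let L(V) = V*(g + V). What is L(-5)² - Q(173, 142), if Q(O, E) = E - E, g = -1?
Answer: 900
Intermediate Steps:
Q(O, E) = 0
L(V) = V*(-1 + V)
L(-5)² - Q(173, 142) = (-5*(-1 - 5))² - 1*0 = (-5*(-6))² + 0 = 30² + 0 = 900 + 0 = 900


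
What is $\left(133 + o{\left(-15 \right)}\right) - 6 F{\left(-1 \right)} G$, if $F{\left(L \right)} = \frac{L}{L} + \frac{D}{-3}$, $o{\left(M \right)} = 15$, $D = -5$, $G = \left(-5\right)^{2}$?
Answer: $-59200$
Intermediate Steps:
$G = 25$
$F{\left(L \right)} = \frac{8}{3}$ ($F{\left(L \right)} = \frac{L}{L} - \frac{5}{-3} = 1 - - \frac{5}{3} = 1 + \frac{5}{3} = \frac{8}{3}$)
$\left(133 + o{\left(-15 \right)}\right) - 6 F{\left(-1 \right)} G = \left(133 + 15\right) \left(-6\right) \frac{8}{3} \cdot 25 = 148 \left(\left(-16\right) 25\right) = 148 \left(-400\right) = -59200$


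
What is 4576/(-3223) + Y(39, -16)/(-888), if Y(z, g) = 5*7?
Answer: -379663/260184 ≈ -1.4592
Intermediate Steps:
Y(z, g) = 35
4576/(-3223) + Y(39, -16)/(-888) = 4576/(-3223) + 35/(-888) = 4576*(-1/3223) + 35*(-1/888) = -416/293 - 35/888 = -379663/260184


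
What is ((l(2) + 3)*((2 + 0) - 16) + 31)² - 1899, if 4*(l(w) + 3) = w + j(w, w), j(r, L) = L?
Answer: -1610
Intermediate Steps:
l(w) = -3 + w/2 (l(w) = -3 + (w + w)/4 = -3 + (2*w)/4 = -3 + w/2)
((l(2) + 3)*((2 + 0) - 16) + 31)² - 1899 = (((-3 + (½)*2) + 3)*((2 + 0) - 16) + 31)² - 1899 = (((-3 + 1) + 3)*(2 - 16) + 31)² - 1899 = ((-2 + 3)*(-14) + 31)² - 1899 = (1*(-14) + 31)² - 1899 = (-14 + 31)² - 1899 = 17² - 1899 = 289 - 1899 = -1610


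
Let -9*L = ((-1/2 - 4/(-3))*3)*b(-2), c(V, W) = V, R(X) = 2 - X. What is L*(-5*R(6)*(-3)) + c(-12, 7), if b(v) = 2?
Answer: 64/3 ≈ 21.333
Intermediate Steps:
L = -5/9 (L = -(-1/2 - 4/(-3))*3*2/9 = -(-1*½ - 4*(-⅓))*3*2/9 = -(-½ + 4/3)*3*2/9 = -(⅚)*3*2/9 = -5*2/18 = -⅑*5 = -5/9 ≈ -0.55556)
L*(-5*R(6)*(-3)) + c(-12, 7) = -5*(-5*(2 - 1*6))*(-3)/9 - 12 = -5*(-5*(2 - 6))*(-3)/9 - 12 = -5*(-5*(-4))*(-3)/9 - 12 = -100*(-3)/9 - 12 = -5/9*(-60) - 12 = 100/3 - 12 = 64/3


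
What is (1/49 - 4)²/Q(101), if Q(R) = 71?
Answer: 38025/170471 ≈ 0.22306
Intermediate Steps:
(1/49 - 4)²/Q(101) = (1/49 - 4)²/71 = (1/49 - 4)²*(1/71) = (-195/49)²*(1/71) = (38025/2401)*(1/71) = 38025/170471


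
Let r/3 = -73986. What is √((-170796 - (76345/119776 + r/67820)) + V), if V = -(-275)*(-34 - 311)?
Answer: I*√68478629321899147699390/507700520 ≈ 515.43*I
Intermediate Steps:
r = -221958 (r = 3*(-73986) = -221958)
V = -94875 (V = -(-275)*(-345) = -1*94875 = -94875)
√((-170796 - (76345/119776 + r/67820)) + V) = √((-170796 - (76345/119776 - 221958/67820)) - 94875) = √((-170796 - (76345*(1/119776) - 221958*1/67820)) - 94875) = √((-170796 - (76345/119776 - 110979/33910)) - 94875) = √((-170796 - 1*(-5351880877/2030802080)) - 94875) = √((-170796 + 5351880877/2030802080) - 94875) = √(-346847520174803/2030802080 - 94875) = √(-539519867514803/2030802080) = I*√68478629321899147699390/507700520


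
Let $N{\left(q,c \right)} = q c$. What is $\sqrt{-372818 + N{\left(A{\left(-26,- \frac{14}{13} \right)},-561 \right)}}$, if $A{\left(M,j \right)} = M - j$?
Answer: $\frac{i \sqrt{60643310}}{13} \approx 599.03 i$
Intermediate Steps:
$N{\left(q,c \right)} = c q$
$\sqrt{-372818 + N{\left(A{\left(-26,- \frac{14}{13} \right)},-561 \right)}} = \sqrt{-372818 - 561 \left(-26 - - \frac{14}{13}\right)} = \sqrt{-372818 - 561 \left(-26 + \frac{14}{13}\right)} = \sqrt{-372818 - - \frac{181764}{13}} = \sqrt{-372818 + \frac{181764}{13}} = \sqrt{- \frac{4664870}{13}} = \frac{i \sqrt{60643310}}{13}$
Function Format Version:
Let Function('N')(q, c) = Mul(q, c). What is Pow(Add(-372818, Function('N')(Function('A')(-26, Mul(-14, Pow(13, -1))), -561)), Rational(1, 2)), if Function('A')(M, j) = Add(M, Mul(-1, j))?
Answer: Mul(Rational(1, 13), I, Pow(60643310, Rational(1, 2))) ≈ Mul(599.03, I)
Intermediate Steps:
Function('N')(q, c) = Mul(c, q)
Pow(Add(-372818, Function('N')(Function('A')(-26, Mul(-14, Pow(13, -1))), -561)), Rational(1, 2)) = Pow(Add(-372818, Mul(-561, Add(-26, Mul(-1, Mul(-14, Pow(13, -1)))))), Rational(1, 2)) = Pow(Add(-372818, Mul(-561, Add(-26, Mul(-1, Mul(-14, Rational(1, 13)))))), Rational(1, 2)) = Pow(Add(-372818, Mul(-561, Add(-26, Mul(-1, Rational(-14, 13))))), Rational(1, 2)) = Pow(Add(-372818, Mul(-561, Add(-26, Rational(14, 13)))), Rational(1, 2)) = Pow(Add(-372818, Mul(-561, Rational(-324, 13))), Rational(1, 2)) = Pow(Add(-372818, Rational(181764, 13)), Rational(1, 2)) = Pow(Rational(-4664870, 13), Rational(1, 2)) = Mul(Rational(1, 13), I, Pow(60643310, Rational(1, 2)))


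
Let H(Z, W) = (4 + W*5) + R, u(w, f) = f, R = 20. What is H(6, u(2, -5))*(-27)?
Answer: 27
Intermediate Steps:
H(Z, W) = 24 + 5*W (H(Z, W) = (4 + W*5) + 20 = (4 + 5*W) + 20 = 24 + 5*W)
H(6, u(2, -5))*(-27) = (24 + 5*(-5))*(-27) = (24 - 25)*(-27) = -1*(-27) = 27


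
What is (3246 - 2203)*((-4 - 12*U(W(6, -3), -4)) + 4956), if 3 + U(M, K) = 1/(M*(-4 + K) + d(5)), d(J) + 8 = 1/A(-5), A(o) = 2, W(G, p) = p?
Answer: 57218980/11 ≈ 5.2017e+6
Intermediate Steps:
d(J) = -15/2 (d(J) = -8 + 1/2 = -8 + ½ = -15/2)
U(M, K) = -3 + 1/(-15/2 + M*(-4 + K)) (U(M, K) = -3 + 1/(M*(-4 + K) - 15/2) = -3 + 1/(-15/2 + M*(-4 + K)))
(3246 - 2203)*((-4 - 12*U(W(6, -3), -4)) + 4956) = (3246 - 2203)*((-4 - 12*(-47 - 24*(-3) + 6*(-4)*(-3))/(15 + 8*(-3) - 2*(-4)*(-3))) + 4956) = 1043*((-4 - 12*(-47 + 72 + 72)/(15 - 24 - 24)) + 4956) = 1043*((-4 - 12*97/(-33)) + 4956) = 1043*((-4 - (-4)*97/11) + 4956) = 1043*((-4 - 12*(-97/33)) + 4956) = 1043*((-4 + 388/11) + 4956) = 1043*(344/11 + 4956) = 1043*(54860/11) = 57218980/11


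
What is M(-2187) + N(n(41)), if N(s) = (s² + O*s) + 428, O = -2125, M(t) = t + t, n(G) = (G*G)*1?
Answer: -750310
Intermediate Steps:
n(G) = G² (n(G) = G²*1 = G²)
M(t) = 2*t
N(s) = 428 + s² - 2125*s (N(s) = (s² - 2125*s) + 428 = 428 + s² - 2125*s)
M(-2187) + N(n(41)) = 2*(-2187) + (428 + (41²)² - 2125*41²) = -4374 + (428 + 1681² - 2125*1681) = -4374 + (428 + 2825761 - 3572125) = -4374 - 745936 = -750310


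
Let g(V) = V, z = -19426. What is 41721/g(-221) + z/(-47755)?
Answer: -1988093209/10553855 ≈ -188.38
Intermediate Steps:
41721/g(-221) + z/(-47755) = 41721/(-221) - 19426/(-47755) = 41721*(-1/221) - 19426*(-1/47755) = -41721/221 + 19426/47755 = -1988093209/10553855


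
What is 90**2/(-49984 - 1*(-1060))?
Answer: -25/151 ≈ -0.16556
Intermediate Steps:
90**2/(-49984 - 1*(-1060)) = 8100/(-49984 + 1060) = 8100/(-48924) = 8100*(-1/48924) = -25/151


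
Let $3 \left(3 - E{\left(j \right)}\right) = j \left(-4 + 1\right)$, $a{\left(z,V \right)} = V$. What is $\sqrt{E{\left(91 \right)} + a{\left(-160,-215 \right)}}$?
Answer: $11 i \approx 11.0 i$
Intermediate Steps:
$E{\left(j \right)} = 3 + j$ ($E{\left(j \right)} = 3 - \frac{j \left(-4 + 1\right)}{3} = 3 - \frac{j \left(-3\right)}{3} = 3 - \frac{\left(-3\right) j}{3} = 3 + j$)
$\sqrt{E{\left(91 \right)} + a{\left(-160,-215 \right)}} = \sqrt{\left(3 + 91\right) - 215} = \sqrt{94 - 215} = \sqrt{-121} = 11 i$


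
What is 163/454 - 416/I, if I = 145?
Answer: -165229/65830 ≈ -2.5099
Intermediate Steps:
163/454 - 416/I = 163/454 - 416/145 = -165229/65830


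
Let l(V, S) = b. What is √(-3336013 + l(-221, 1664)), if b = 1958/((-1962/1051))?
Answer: I*√356828687338/327 ≈ 1826.8*I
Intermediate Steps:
b = -1028929/981 (b = 1958/((-1962*1/1051)) = 1958/(-1962/1051) = 1958*(-1051/1962) = -1028929/981 ≈ -1048.9)
l(V, S) = -1028929/981
√(-3336013 + l(-221, 1664)) = √(-3336013 - 1028929/981) = √(-3273657682/981) = I*√356828687338/327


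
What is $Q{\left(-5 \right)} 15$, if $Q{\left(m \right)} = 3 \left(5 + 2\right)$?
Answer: $315$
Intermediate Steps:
$Q{\left(m \right)} = 21$ ($Q{\left(m \right)} = 3 \cdot 7 = 21$)
$Q{\left(-5 \right)} 15 = 21 \cdot 15 = 315$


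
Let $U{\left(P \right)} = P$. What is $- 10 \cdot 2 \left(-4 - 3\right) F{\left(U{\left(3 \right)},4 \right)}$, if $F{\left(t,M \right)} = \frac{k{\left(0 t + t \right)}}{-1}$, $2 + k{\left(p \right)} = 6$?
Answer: $-560$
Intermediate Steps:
$k{\left(p \right)} = 4$ ($k{\left(p \right)} = -2 + 6 = 4$)
$F{\left(t,M \right)} = -4$ ($F{\left(t,M \right)} = \frac{4}{-1} = 4 \left(-1\right) = -4$)
$- 10 \cdot 2 \left(-4 - 3\right) F{\left(U{\left(3 \right)},4 \right)} = - 10 \cdot 2 \left(-4 - 3\right) \left(-4\right) = - 10 \cdot 2 \left(-7\right) \left(-4\right) = \left(-10\right) \left(-14\right) \left(-4\right) = 140 \left(-4\right) = -560$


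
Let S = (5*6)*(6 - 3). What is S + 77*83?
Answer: 6481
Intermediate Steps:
S = 90 (S = 30*3 = 90)
S + 77*83 = 90 + 77*83 = 90 + 6391 = 6481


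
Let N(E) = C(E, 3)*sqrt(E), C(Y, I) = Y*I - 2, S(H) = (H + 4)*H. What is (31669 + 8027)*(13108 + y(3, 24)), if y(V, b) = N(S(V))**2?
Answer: 3622220304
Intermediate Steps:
S(H) = H*(4 + H) (S(H) = (4 + H)*H = H*(4 + H))
C(Y, I) = -2 + I*Y (C(Y, I) = I*Y - 2 = -2 + I*Y)
N(E) = sqrt(E)*(-2 + 3*E) (N(E) = (-2 + 3*E)*sqrt(E) = sqrt(E)*(-2 + 3*E))
y(V, b) = V*(-2 + 3*V*(4 + V))**2*(4 + V) (y(V, b) = (sqrt(V*(4 + V))*(-2 + 3*(V*(4 + V))))**2 = (sqrt(V*(4 + V))*(-2 + 3*V*(4 + V)))**2 = V*(-2 + 3*V*(4 + V))**2*(4 + V))
(31669 + 8027)*(13108 + y(3, 24)) = (31669 + 8027)*(13108 + 3*(-2 + 3*3*(4 + 3))**2*(4 + 3)) = 39696*(13108 + 3*(-2 + 3*3*7)**2*7) = 39696*(13108 + 3*(-2 + 63)**2*7) = 39696*(13108 + 3*61**2*7) = 39696*(13108 + 3*3721*7) = 39696*(13108 + 78141) = 39696*91249 = 3622220304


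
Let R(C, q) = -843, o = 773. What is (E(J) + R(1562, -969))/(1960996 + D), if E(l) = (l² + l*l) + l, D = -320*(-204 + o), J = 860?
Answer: 1479217/1778916 ≈ 0.83153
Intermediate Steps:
D = -182080 (D = -320*(-204 + 773) = -320*569 = -182080)
E(l) = l + 2*l² (E(l) = (l² + l²) + l = 2*l² + l = l + 2*l²)
(E(J) + R(1562, -969))/(1960996 + D) = (860*(1 + 2*860) - 843)/(1960996 - 182080) = (860*(1 + 1720) - 843)/1778916 = (860*1721 - 843)*(1/1778916) = (1480060 - 843)*(1/1778916) = 1479217*(1/1778916) = 1479217/1778916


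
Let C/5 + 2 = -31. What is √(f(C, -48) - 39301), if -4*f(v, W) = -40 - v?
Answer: 3*I*√17481/2 ≈ 198.32*I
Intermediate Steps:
C = -165 (C = -10 + 5*(-31) = -10 - 155 = -165)
f(v, W) = 10 + v/4 (f(v, W) = -(-40 - v)/4 = 10 + v/4)
√(f(C, -48) - 39301) = √((10 + (¼)*(-165)) - 39301) = √((10 - 165/4) - 39301) = √(-125/4 - 39301) = √(-157329/4) = 3*I*√17481/2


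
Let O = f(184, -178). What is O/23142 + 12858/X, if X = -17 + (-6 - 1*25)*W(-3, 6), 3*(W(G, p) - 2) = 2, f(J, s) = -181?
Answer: -892733627/6919458 ≈ -129.02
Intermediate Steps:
O = -181
W(G, p) = 8/3 (W(G, p) = 2 + (1/3)*2 = 2 + 2/3 = 8/3)
X = -299/3 (X = -17 + (-6 - 1*25)*(8/3) = -17 + (-6 - 25)*(8/3) = -17 - 31*8/3 = -17 - 248/3 = -299/3 ≈ -99.667)
O/23142 + 12858/X = -181/23142 + 12858/(-299/3) = -181*1/23142 + 12858*(-3/299) = -181/23142 - 38574/299 = -892733627/6919458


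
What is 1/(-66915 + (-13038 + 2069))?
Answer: -1/77884 ≈ -1.2840e-5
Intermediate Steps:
1/(-66915 + (-13038 + 2069)) = 1/(-66915 - 10969) = 1/(-77884) = -1/77884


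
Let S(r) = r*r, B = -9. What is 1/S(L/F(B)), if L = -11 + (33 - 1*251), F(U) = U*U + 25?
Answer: 11236/52441 ≈ 0.21426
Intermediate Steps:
F(U) = 25 + U**2 (F(U) = U**2 + 25 = 25 + U**2)
L = -229 (L = -11 + (33 - 251) = -11 - 218 = -229)
S(r) = r**2
1/S(L/F(B)) = 1/((-229/(25 + (-9)**2))**2) = 1/((-229/(25 + 81))**2) = 1/((-229/106)**2) = 1/(52441/11236) = 11236/52441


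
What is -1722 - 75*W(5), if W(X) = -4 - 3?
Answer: -1197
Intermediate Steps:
W(X) = -7
-1722 - 75*W(5) = -1722 - 75*(-7) = -1722 - 1*(-525) = -1722 + 525 = -1197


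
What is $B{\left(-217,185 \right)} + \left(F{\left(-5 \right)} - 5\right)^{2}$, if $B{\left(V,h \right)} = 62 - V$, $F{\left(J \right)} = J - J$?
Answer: $304$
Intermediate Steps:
$F{\left(J \right)} = 0$
$B{\left(-217,185 \right)} + \left(F{\left(-5 \right)} - 5\right)^{2} = \left(62 - -217\right) + \left(0 - 5\right)^{2} = \left(62 + 217\right) + \left(-5\right)^{2} = 279 + 25 = 304$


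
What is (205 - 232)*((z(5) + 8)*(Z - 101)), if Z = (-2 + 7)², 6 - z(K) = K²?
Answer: -22572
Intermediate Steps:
z(K) = 6 - K²
Z = 25 (Z = 5² = 25)
(205 - 232)*((z(5) + 8)*(Z - 101)) = (205 - 232)*(((6 - 1*5²) + 8)*(25 - 101)) = -27*((6 - 1*25) + 8)*(-76) = -27*((6 - 25) + 8)*(-76) = -27*(-19 + 8)*(-76) = -(-297)*(-76) = -27*836 = -22572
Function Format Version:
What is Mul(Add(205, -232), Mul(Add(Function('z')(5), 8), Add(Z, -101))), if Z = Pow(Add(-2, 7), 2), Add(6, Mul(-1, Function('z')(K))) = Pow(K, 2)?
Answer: -22572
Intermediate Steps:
Function('z')(K) = Add(6, Mul(-1, Pow(K, 2)))
Z = 25 (Z = Pow(5, 2) = 25)
Mul(Add(205, -232), Mul(Add(Function('z')(5), 8), Add(Z, -101))) = Mul(Add(205, -232), Mul(Add(Add(6, Mul(-1, Pow(5, 2))), 8), Add(25, -101))) = Mul(-27, Mul(Add(Add(6, Mul(-1, 25)), 8), -76)) = Mul(-27, Mul(Add(Add(6, -25), 8), -76)) = Mul(-27, Mul(Add(-19, 8), -76)) = Mul(-27, Mul(-11, -76)) = Mul(-27, 836) = -22572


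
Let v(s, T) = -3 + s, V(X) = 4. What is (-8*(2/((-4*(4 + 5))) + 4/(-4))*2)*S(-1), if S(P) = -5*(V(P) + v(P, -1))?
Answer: 0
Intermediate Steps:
S(P) = -5 - 5*P (S(P) = -5*(4 + (-3 + P)) = -5*(1 + P) = -5 - 5*P)
(-8*(2/((-4*(4 + 5))) + 4/(-4))*2)*S(-1) = (-8*(2/((-4*(4 + 5))) + 4/(-4))*2)*(-5 - 5*(-1)) = (-8*(2/((-4*9)) + 4*(-1/4))*2)*(-5 + 5) = -8*(2/(-36) - 1)*2*0 = -8*(2*(-1/36) - 1)*2*0 = -8*(-1/18 - 1)*2*0 = -(-76)*2/9*0 = -8*(-19/9)*0 = (152/9)*0 = 0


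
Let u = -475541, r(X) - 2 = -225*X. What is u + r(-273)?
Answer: -414114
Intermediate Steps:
r(X) = 2 - 225*X
u + r(-273) = -475541 + (2 - 225*(-273)) = -475541 + (2 + 61425) = -475541 + 61427 = -414114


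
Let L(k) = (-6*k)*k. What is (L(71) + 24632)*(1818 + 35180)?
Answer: -207706772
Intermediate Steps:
L(k) = -6*k²
(L(71) + 24632)*(1818 + 35180) = (-6*71² + 24632)*(1818 + 35180) = (-6*5041 + 24632)*36998 = (-30246 + 24632)*36998 = -5614*36998 = -207706772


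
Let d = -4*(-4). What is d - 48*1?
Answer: -32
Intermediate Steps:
d = 16
d - 48*1 = 16 - 48*1 = 16 - 48 = -32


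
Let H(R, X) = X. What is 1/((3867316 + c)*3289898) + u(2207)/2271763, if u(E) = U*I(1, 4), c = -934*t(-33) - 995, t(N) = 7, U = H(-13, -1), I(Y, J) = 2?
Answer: -25396582472505/28847510774196252242 ≈ -8.8037e-7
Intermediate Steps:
U = -1
c = -7533 (c = -934*7 - 995 = -6538 - 995 = -7533)
u(E) = -2 (u(E) = -1*2 = -2)
1/((3867316 + c)*3289898) + u(2207)/2271763 = 1/((3867316 - 7533)*3289898) - 2/2271763 = (1/3289898)/3859783 - 2*1/2271763 = (1/3859783)*(1/3289898) - 2/2271763 = 1/12698292372134 - 2/2271763 = -25396582472505/28847510774196252242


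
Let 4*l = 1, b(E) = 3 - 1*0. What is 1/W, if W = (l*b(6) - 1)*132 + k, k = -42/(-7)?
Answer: -1/27 ≈ -0.037037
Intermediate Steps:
k = 6 (k = -42*(-1)/7 = -6*(-1) = 6)
b(E) = 3 (b(E) = 3 + 0 = 3)
l = ¼ (l = (¼)*1 = ¼ ≈ 0.25000)
W = -27 (W = ((¼)*3 - 1)*132 + 6 = (¾ - 1)*132 + 6 = -¼*132 + 6 = -33 + 6 = -27)
1/W = 1/(-27) = -1/27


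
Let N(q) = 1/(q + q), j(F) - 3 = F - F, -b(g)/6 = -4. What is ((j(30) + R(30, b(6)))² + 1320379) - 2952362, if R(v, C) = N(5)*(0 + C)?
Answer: -40798846/25 ≈ -1.6320e+6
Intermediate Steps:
b(g) = 24 (b(g) = -6*(-4) = 24)
j(F) = 3 (j(F) = 3 + (F - F) = 3 + 0 = 3)
N(q) = 1/(2*q)
R(v, C) = C/10 (R(v, C) = ((½)/5)*(0 + C) = ((½)*(⅕))*C = C/10)
((j(30) + R(30, b(6)))² + 1320379) - 2952362 = ((3 + (⅒)*24)² + 1320379) - 2952362 = ((3 + 12/5)² + 1320379) - 2952362 = ((27/5)² + 1320379) - 2952362 = (729/25 + 1320379) - 2952362 = 33010204/25 - 2952362 = -40798846/25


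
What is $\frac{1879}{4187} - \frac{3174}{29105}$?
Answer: $\frac{41398757}{121862635} \approx 0.33972$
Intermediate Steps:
$\frac{1879}{4187} - \frac{3174}{29105} = \frac{41398757}{121862635}$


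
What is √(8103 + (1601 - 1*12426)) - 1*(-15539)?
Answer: 15539 + I*√2722 ≈ 15539.0 + 52.173*I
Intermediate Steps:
√(8103 + (1601 - 1*12426)) - 1*(-15539) = √(8103 + (1601 - 12426)) + 15539 = √(8103 - 10825) + 15539 = √(-2722) + 15539 = I*√2722 + 15539 = 15539 + I*√2722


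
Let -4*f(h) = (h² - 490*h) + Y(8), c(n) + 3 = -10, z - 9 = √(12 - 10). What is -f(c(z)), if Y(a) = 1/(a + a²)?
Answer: 470809/288 ≈ 1634.8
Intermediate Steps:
z = 9 + √2 (z = 9 + √(12 - 10) = 9 + √2 ≈ 10.414)
c(n) = -13 (c(n) = -3 - 10 = -13)
f(h) = -1/288 - h²/4 + 245*h/2 (f(h) = -((h² - 490*h) + 1/(8*(1 + 8)))/4 = -((h² - 490*h) + (⅛)/9)/4 = -((h² - 490*h) + (⅛)*(⅑))/4 = -((h² - 490*h) + 1/72)/4 = -(1/72 + h² - 490*h)/4 = -1/288 - h²/4 + 245*h/2)
-f(c(z)) = -(-1/288 - ¼*(-13)² + (245/2)*(-13)) = -(-1/288 - ¼*169 - 3185/2) = -(-1/288 - 169/4 - 3185/2) = -1*(-470809/288) = 470809/288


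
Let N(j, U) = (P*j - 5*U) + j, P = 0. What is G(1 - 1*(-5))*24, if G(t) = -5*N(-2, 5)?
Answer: 3240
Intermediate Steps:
N(j, U) = j - 5*U (N(j, U) = (0*j - 5*U) + j = (0 - 5*U) + j = -5*U + j = j - 5*U)
G(t) = 135 (G(t) = -5*(-2 - 5*5) = -5*(-2 - 25) = -5*(-27) = 135)
G(1 - 1*(-5))*24 = 135*24 = 3240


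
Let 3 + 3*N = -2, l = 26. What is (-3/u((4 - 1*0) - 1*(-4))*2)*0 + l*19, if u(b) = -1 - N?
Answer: 494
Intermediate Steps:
N = -5/3 (N = -1 + (⅓)*(-2) = -1 - ⅔ = -5/3 ≈ -1.6667)
u(b) = ⅔ (u(b) = -1 - 1*(-5/3) = -1 + 5/3 = ⅔)
(-3/u((4 - 1*0) - 1*(-4))*2)*0 + l*19 = (-3/⅔*2)*0 + 26*19 = (-3*3/2*2)*0 + 494 = -9/2*2*0 + 494 = -9*0 + 494 = 0 + 494 = 494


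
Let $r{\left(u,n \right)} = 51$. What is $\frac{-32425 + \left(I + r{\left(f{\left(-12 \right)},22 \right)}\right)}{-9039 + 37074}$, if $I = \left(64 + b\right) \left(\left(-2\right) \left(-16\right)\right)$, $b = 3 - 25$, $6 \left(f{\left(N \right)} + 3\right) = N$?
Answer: $- \frac{6206}{5607} \approx -1.1068$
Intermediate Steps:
$f{\left(N \right)} = -3 + \frac{N}{6}$
$b = -22$
$I = 1344$ ($I = \left(64 - 22\right) \left(\left(-2\right) \left(-16\right)\right) = 42 \cdot 32 = 1344$)
$\frac{-32425 + \left(I + r{\left(f{\left(-12 \right)},22 \right)}\right)}{-9039 + 37074} = \frac{-32425 + \left(1344 + 51\right)}{-9039 + 37074} = \frac{-32425 + 1395}{28035} = \left(-31030\right) \frac{1}{28035} = - \frac{6206}{5607}$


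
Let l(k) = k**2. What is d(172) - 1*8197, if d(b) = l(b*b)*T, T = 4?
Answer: 3500844027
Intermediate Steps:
d(b) = 4*b**4 (d(b) = (b*b)**2*4 = (b**2)**2*4 = b**4*4 = 4*b**4)
d(172) - 1*8197 = 4*172**4 - 1*8197 = 4*875213056 - 8197 = 3500852224 - 8197 = 3500844027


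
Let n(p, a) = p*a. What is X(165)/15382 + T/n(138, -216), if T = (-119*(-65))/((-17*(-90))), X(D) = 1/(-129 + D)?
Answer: -692429/4126559904 ≈ -0.00016780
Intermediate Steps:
n(p, a) = a*p
T = 91/18 (T = 7735/1530 = 7735*(1/1530) = 91/18 ≈ 5.0556)
X(165)/15382 + T/n(138, -216) = 1/((-129 + 165)*15382) + 91/(18*((-216*138))) = (1/15382)/36 + (91/18)/(-29808) = (1/36)*(1/15382) + (91/18)*(-1/29808) = 1/553752 - 91/536544 = -692429/4126559904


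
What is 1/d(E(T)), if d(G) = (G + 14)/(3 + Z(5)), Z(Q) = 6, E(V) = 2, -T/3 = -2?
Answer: 9/16 ≈ 0.56250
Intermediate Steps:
T = 6 (T = -3*(-2) = 6)
d(G) = 14/9 + G/9 (d(G) = (G + 14)/(3 + 6) = (14 + G)/9 = (14 + G)*(⅑) = 14/9 + G/9)
1/d(E(T)) = 1/(14/9 + (⅑)*2) = 1/(14/9 + 2/9) = 1/(16/9) = 9/16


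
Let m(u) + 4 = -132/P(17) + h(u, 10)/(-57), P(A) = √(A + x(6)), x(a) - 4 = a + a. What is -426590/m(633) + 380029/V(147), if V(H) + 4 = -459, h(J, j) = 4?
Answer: -202710133742/48083939 + 692995455*√33/207706 ≈ 14951.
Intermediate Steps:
x(a) = 4 + 2*a (x(a) = 4 + (a + a) = 4 + 2*a)
P(A) = √(16 + A) (P(A) = √(A + (4 + 2*6)) = √(A + (4 + 12)) = √(A + 16) = √(16 + A))
V(H) = -463 (V(H) = -4 - 459 = -463)
m(u) = -232/57 - 4*√33 (m(u) = -4 + (-132/√(16 + 17) + 4/(-57)) = -4 + (-132*√33/33 + 4*(-1/57)) = -4 + (-4*√33 - 4/57) = -4 + (-4/57 - 4*√33) = -232/57 - 4*√33)
-426590/m(633) + 380029/V(147) = -426590/(-232/57 - 4*√33) + 380029/(-463) = -426590/(-232/57 - 4*√33) + 380029*(-1/463) = -426590/(-232/57 - 4*√33) - 380029/463 = -380029/463 - 426590/(-232/57 - 4*√33)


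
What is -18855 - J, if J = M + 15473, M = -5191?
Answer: -29137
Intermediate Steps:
J = 10282 (J = -5191 + 15473 = 10282)
-18855 - J = -18855 - 1*10282 = -18855 - 10282 = -29137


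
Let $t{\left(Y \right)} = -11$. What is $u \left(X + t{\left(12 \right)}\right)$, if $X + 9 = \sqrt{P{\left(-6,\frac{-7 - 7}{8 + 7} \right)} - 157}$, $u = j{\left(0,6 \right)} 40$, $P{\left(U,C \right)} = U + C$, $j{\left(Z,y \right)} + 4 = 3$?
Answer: $800 - \frac{8 i \sqrt{36885}}{3} \approx 800.0 - 512.15 i$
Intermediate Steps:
$j{\left(Z,y \right)} = -1$ ($j{\left(Z,y \right)} = -4 + 3 = -1$)
$P{\left(U,C \right)} = C + U$
$u = -40$ ($u = \left(-1\right) 40 = -40$)
$X = -9 + \frac{i \sqrt{36885}}{15}$ ($X = -9 + \sqrt{\left(\frac{-7 - 7}{8 + 7} - 6\right) - 157} = -9 + \sqrt{\left(- \frac{14}{15} - 6\right) - 157} = -9 + \sqrt{- \frac{104}{15} - 157} = -9 + \sqrt{- \frac{2459}{15}} = -9 + \frac{i \sqrt{36885}}{15} \approx -9.0 + 12.804 i$)
$u \left(X + t{\left(12 \right)}\right) = - 40 \left(\left(-9 + \frac{i \sqrt{36885}}{15}\right) - 11\right) = - 40 \left(-20 + \frac{i \sqrt{36885}}{15}\right) = 800 - \frac{8 i \sqrt{36885}}{3}$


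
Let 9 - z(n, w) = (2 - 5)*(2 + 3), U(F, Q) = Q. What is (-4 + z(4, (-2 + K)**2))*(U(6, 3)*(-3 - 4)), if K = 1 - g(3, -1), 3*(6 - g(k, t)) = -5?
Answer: -420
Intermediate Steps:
g(k, t) = 23/3 (g(k, t) = 6 - 1/3*(-5) = 6 + 5/3 = 23/3)
K = -20/3 (K = 1 - 1*23/3 = 1 - 23/3 = -20/3 ≈ -6.6667)
z(n, w) = 24 (z(n, w) = 9 - (2 - 5)*(2 + 3) = 9 - (-3)*5 = 9 - 1*(-15) = 9 + 15 = 24)
(-4 + z(4, (-2 + K)**2))*(U(6, 3)*(-3 - 4)) = (-4 + 24)*(3*(-3 - 4)) = 20*(3*(-7)) = 20*(-21) = -420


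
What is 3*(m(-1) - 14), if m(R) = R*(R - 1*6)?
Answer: -21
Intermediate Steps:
m(R) = R*(-6 + R) (m(R) = R*(R - 6) = R*(-6 + R))
3*(m(-1) - 14) = 3*(-(-6 - 1) - 14) = 3*(-1*(-7) - 14) = 3*(7 - 14) = 3*(-7) = -21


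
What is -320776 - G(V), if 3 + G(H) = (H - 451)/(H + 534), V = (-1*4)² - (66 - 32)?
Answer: -165518399/516 ≈ -3.2077e+5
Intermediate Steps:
V = -18 (V = (-4)² - 1*34 = 16 - 34 = -18)
G(H) = -3 + (-451 + H)/(534 + H) (G(H) = -3 + (H - 451)/(H + 534) = -3 + (-451 + H)/(534 + H))
-320776 - G(V) = -320776 - (-2053 - 2*(-18))/(534 - 18) = -320776 - (-2053 + 36)/516 = -320776 - (-2017)/516 = -320776 - 1*(-2017/516) = -320776 + 2017/516 = -165518399/516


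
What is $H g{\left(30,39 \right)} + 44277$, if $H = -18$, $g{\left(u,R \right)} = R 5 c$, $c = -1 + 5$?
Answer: $30237$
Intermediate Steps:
$c = 4$
$g{\left(u,R \right)} = 20 R$ ($g{\left(u,R \right)} = R 5 \cdot 4 = 5 R 4 = 20 R$)
$H g{\left(30,39 \right)} + 44277 = - 18 \cdot 20 \cdot 39 + 44277 = \left(-18\right) 780 + 44277 = -14040 + 44277 = 30237$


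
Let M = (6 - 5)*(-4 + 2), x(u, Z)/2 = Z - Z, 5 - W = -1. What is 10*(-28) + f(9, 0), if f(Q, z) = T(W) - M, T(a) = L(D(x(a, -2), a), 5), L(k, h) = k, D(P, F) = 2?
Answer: -276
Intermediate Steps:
W = 6 (W = 5 - 1*(-1) = 5 + 1 = 6)
x(u, Z) = 0 (x(u, Z) = 2*(Z - Z) = 2*0 = 0)
T(a) = 2
M = -2 (M = 1*(-2) = -2)
f(Q, z) = 4 (f(Q, z) = 2 - 1*(-2) = 2 + 2 = 4)
10*(-28) + f(9, 0) = 10*(-28) + 4 = -280 + 4 = -276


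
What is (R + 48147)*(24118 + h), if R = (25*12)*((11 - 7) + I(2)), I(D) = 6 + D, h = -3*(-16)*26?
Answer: 1312614402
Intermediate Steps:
h = 1248 (h = 48*26 = 1248)
R = 3600 (R = (25*12)*((11 - 7) + (6 + 2)) = 300*(4 + 8) = 300*12 = 3600)
(R + 48147)*(24118 + h) = (3600 + 48147)*(24118 + 1248) = 51747*25366 = 1312614402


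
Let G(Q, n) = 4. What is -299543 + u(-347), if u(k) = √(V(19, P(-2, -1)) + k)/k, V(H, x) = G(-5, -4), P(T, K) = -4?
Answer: -299543 - 7*I*√7/347 ≈ -2.9954e+5 - 0.053373*I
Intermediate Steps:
V(H, x) = 4
u(k) = √(4 + k)/k
-299543 + u(-347) = -299543 + √(4 - 347)/(-347) = -299543 - 7*I*√7/347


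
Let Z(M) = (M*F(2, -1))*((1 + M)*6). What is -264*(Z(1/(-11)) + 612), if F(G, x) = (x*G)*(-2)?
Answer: -1771488/11 ≈ -1.6104e+5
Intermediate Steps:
F(G, x) = -2*G*x (F(G, x) = (G*x)*(-2) = -2*G*x)
Z(M) = 4*M*(6 + 6*M) (Z(M) = (M*(-2*2*(-1)))*((1 + M)*6) = (M*4)*(6 + 6*M) = (4*M)*(6 + 6*M) = 4*M*(6 + 6*M))
-264*(Z(1/(-11)) + 612) = -264*(24*(1 + 1/(-11))/(-11) + 612) = -264*(24*(-1/11)*(1 - 1/11) + 612) = -264*(24*(-1/11)*(10/11) + 612) = -264*(-240/121 + 612) = -264*73812/121 = -1771488/11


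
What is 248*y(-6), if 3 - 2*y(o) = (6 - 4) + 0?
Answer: 124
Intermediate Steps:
y(o) = 1/2 (y(o) = 3/2 - ((6 - 4) + 0)/2 = 3/2 - (2 + 0)/2 = 3/2 - 1/2*2 = 3/2 - 1 = 1/2)
248*y(-6) = 248*(1/2) = 124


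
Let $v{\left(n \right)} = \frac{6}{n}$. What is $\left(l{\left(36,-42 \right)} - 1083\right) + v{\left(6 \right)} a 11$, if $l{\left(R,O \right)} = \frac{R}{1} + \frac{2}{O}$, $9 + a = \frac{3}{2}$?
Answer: $- \frac{47441}{42} \approx -1129.5$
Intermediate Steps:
$a = - \frac{15}{2}$ ($a = -9 + \frac{3}{2} = - \frac{15}{2} \approx -7.5$)
$l{\left(R,O \right)} = R + \frac{2}{O}$ ($l{\left(R,O \right)} = R 1 + \frac{2}{O} = R + \frac{2}{O}$)
$\left(l{\left(36,-42 \right)} - 1083\right) + v{\left(6 \right)} a 11 = \left(\left(36 + \frac{2}{-42}\right) - 1083\right) + \frac{6}{6} \left(- \frac{15}{2}\right) 11 = \left(\left(36 + 2 \left(- \frac{1}{42}\right)\right) - 1083\right) + 6 \cdot \frac{1}{6} \left(- \frac{15}{2}\right) 11 = \left(\left(36 - \frac{1}{21}\right) - 1083\right) + 1 \left(- \frac{15}{2}\right) 11 = \left(\frac{755}{21} - 1083\right) - \frac{165}{2} = - \frac{21988}{21} - \frac{165}{2} = - \frac{47441}{42}$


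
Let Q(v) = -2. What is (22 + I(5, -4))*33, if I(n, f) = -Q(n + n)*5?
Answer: 1056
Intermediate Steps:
I(n, f) = 10 (I(n, f) = -1*(-2)*5 = 2*5 = 10)
(22 + I(5, -4))*33 = (22 + 10)*33 = 32*33 = 1056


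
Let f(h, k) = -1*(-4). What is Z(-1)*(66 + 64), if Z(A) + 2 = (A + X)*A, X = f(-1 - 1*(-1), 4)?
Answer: -650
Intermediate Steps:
f(h, k) = 4
X = 4
Z(A) = -2 + A*(4 + A) (Z(A) = -2 + (A + 4)*A = -2 + (4 + A)*A = -2 + A*(4 + A))
Z(-1)*(66 + 64) = (-2 + (-1)² + 4*(-1))*(66 + 64) = (-2 + 1 - 4)*130 = -5*130 = -650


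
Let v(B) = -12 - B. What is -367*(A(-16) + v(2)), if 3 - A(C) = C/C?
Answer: 4404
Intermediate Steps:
A(C) = 2 (A(C) = 3 - C/C = 3 - 1*1 = 3 - 1 = 2)
-367*(A(-16) + v(2)) = -367*(2 + (-12 - 1*2)) = -367*(2 + (-12 - 2)) = -367*(2 - 14) = -367*(-12) = 4404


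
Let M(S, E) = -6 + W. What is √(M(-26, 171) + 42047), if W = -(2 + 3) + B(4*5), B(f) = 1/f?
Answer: √4203605/10 ≈ 205.03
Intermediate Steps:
W = -99/20 (W = -(2 + 3) + 1/(4*5) = -1*5 + 1/20 = -5 + 1/20 = -99/20 ≈ -4.9500)
M(S, E) = -219/20 (M(S, E) = -6 - 99/20 = -219/20)
√(M(-26, 171) + 42047) = √(-219/20 + 42047) = √(840721/20) = √4203605/10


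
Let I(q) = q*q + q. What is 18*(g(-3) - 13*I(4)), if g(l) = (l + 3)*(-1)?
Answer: -4680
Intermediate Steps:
g(l) = -3 - l (g(l) = (3 + l)*(-1) = -3 - l)
I(q) = q + q² (I(q) = q² + q = q + q²)
18*(g(-3) - 13*I(4)) = 18*((-3 - 1*(-3)) - 52*(1 + 4)) = 18*((-3 + 3) - 52*5) = 18*(0 - 13*20) = 18*(0 - 260) = 18*(-260) = -4680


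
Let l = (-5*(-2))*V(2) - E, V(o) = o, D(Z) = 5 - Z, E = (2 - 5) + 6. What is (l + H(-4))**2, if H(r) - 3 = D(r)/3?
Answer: 529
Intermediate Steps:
E = 3 (E = -3 + 6 = 3)
H(r) = 14/3 - r/3 (H(r) = 3 + (5 - r)/3 = 3 + (5 - r)*(1/3) = 3 + (5/3 - r/3) = 14/3 - r/3)
l = 17 (l = -5*(-2)*2 - 1*3 = 10*2 - 3 = 20 - 3 = 17)
(l + H(-4))**2 = (17 + (14/3 - 1/3*(-4)))**2 = (17 + (14/3 + 4/3))**2 = (17 + 6)**2 = 23**2 = 529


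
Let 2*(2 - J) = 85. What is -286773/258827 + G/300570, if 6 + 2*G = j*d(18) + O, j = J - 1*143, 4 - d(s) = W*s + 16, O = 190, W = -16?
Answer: -92725824647/77795631390 ≈ -1.1919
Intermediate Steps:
J = -81/2 (J = 2 - ½*85 = 2 - 85/2 = -81/2 ≈ -40.500)
d(s) = -12 + 16*s (d(s) = 4 - (-16*s + 16) = 4 - (16 - 16*s) = 4 + (-16 + 16*s) = -12 + 16*s)
j = -367/2 (j = -81/2 - 1*143 = -81/2 - 143 = -367/2 ≈ -183.50)
G = -25231 (G = -3 + (-367*(-12 + 16*18)/2 + 190)/2 = -3 + (-367*(-12 + 288)/2 + 190)/2 = -3 + (-367/2*276 + 190)/2 = -3 + (-50646 + 190)/2 = -3 + (½)*(-50456) = -3 - 25228 = -25231)
-286773/258827 + G/300570 = -286773/258827 - 25231/300570 = -92725824647/77795631390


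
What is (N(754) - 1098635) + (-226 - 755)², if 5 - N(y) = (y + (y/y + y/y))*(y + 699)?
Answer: -1234737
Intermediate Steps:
N(y) = 5 - (2 + y)*(699 + y) (N(y) = 5 - (y + (y/y + y/y))*(y + 699) = 5 - (y + (1 + 1))*(699 + y) = 5 - (y + 2)*(699 + y) = 5 - (2 + y)*(699 + y))
(N(754) - 1098635) + (-226 - 755)² = ((-1393 - 1*754² - 701*754) - 1098635) + (-226 - 755)² = ((-1393 - 1*568516 - 528554) - 1098635) + (-981)² = ((-1393 - 568516 - 528554) - 1098635) + 962361 = (-1098463 - 1098635) + 962361 = -2197098 + 962361 = -1234737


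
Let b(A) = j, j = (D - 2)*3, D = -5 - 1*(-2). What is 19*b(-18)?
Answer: -285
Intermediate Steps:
D = -3 (D = -5 + 2 = -3)
j = -15 (j = (-3 - 2)*3 = -5*3 = -15)
b(A) = -15
19*b(-18) = 19*(-15) = -285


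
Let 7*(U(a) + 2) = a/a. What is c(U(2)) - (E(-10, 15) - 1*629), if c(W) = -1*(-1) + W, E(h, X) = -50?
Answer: 4747/7 ≈ 678.14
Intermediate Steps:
U(a) = -13/7 (U(a) = -2 + (a/a)/7 = -2 + (⅐)*1 = -2 + ⅐ = -13/7)
c(W) = 1 + W
c(U(2)) - (E(-10, 15) - 1*629) = (1 - 13/7) - (-50 - 1*629) = -6/7 - (-50 - 629) = -6/7 - 1*(-679) = -6/7 + 679 = 4747/7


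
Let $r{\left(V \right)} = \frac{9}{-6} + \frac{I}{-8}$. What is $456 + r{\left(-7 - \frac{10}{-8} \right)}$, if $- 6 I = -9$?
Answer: $\frac{7269}{16} \approx 454.31$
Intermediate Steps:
$I = \frac{3}{2}$ ($I = \left(- \frac{1}{6}\right) \left(-9\right) = \frac{3}{2} \approx 1.5$)
$r{\left(V \right)} = - \frac{27}{16}$ ($r{\left(V \right)} = \frac{9}{-6} + \frac{3}{2 \left(-8\right)} = 9 \left(- \frac{1}{6}\right) + \frac{3}{2} \left(- \frac{1}{8}\right) = - \frac{3}{2} - \frac{3}{16} = - \frac{27}{16}$)
$456 + r{\left(-7 - \frac{10}{-8} \right)} = 456 - \frac{27}{16} = \frac{7269}{16}$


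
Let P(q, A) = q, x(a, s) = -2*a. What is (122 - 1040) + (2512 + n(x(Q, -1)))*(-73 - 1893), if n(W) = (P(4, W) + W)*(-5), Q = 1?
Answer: -4919850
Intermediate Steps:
n(W) = -20 - 5*W (n(W) = (4 + W)*(-5) = -20 - 5*W)
(122 - 1040) + (2512 + n(x(Q, -1)))*(-73 - 1893) = (122 - 1040) + (2512 + (-20 - (-10)))*(-73 - 1893) = -918 + (2512 + (-20 - 5*(-2)))*(-1966) = -918 + (2512 + (-20 + 10))*(-1966) = -918 + (2512 - 10)*(-1966) = -918 + 2502*(-1966) = -918 - 4918932 = -4919850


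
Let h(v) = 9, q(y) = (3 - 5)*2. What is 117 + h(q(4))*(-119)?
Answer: -954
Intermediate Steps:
q(y) = -4 (q(y) = -2*2 = -4)
117 + h(q(4))*(-119) = 117 + 9*(-119) = 117 - 1071 = -954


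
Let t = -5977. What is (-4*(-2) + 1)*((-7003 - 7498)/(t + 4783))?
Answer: 43503/398 ≈ 109.30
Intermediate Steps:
(-4*(-2) + 1)*((-7003 - 7498)/(t + 4783)) = (-4*(-2) + 1)*((-7003 - 7498)/(-5977 + 4783)) = (8 + 1)*(-14501/(-1194)) = 9*(-14501*(-1/1194)) = 9*(14501/1194) = 43503/398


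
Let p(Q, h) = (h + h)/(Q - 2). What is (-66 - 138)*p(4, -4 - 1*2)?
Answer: 1224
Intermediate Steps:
p(Q, h) = 2*h/(-2 + Q) (p(Q, h) = (2*h)/(-2 + Q) = 2*h/(-2 + Q))
(-66 - 138)*p(4, -4 - 1*2) = (-66 - 138)*(2*(-4 - 1*2)/(-2 + 4)) = -408*(-4 - 2)/2 = -408*(-6)/2 = -204*(-6) = 1224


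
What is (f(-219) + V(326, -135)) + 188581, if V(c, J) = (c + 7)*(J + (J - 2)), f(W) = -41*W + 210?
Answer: 107194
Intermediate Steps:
f(W) = 210 - 41*W
V(c, J) = (-2 + 2*J)*(7 + c) (V(c, J) = (7 + c)*(J + (-2 + J)) = (7 + c)*(-2 + 2*J) = (-2 + 2*J)*(7 + c))
(f(-219) + V(326, -135)) + 188581 = ((210 - 41*(-219)) + (-14 - 2*326 + 14*(-135) + 2*(-135)*326)) + 188581 = ((210 + 8979) + (-14 - 652 - 1890 - 88020)) + 188581 = (9189 - 90576) + 188581 = -81387 + 188581 = 107194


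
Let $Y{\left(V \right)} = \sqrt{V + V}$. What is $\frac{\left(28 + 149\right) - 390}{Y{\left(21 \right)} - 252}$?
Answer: $\frac{1278}{1511} + \frac{71 \sqrt{42}}{21154} \approx 0.86755$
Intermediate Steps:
$Y{\left(V \right)} = \sqrt{2} \sqrt{V}$ ($Y{\left(V \right)} = \sqrt{2 V} = \sqrt{2} \sqrt{V}$)
$\frac{\left(28 + 149\right) - 390}{Y{\left(21 \right)} - 252} = \frac{\left(28 + 149\right) - 390}{\sqrt{2} \sqrt{21} - 252} = \frac{177 - 390}{\sqrt{42} - 252} = - \frac{213}{-252 + \sqrt{42}}$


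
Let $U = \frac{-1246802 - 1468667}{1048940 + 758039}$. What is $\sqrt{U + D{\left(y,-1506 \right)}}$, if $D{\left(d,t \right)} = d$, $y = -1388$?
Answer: $\frac{i \sqrt{4536967067198259}}{1806979} \approx 37.276 i$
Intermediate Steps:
$U = - \frac{2715469}{1806979} \approx -1.5028$
$\sqrt{U + D{\left(y,-1506 \right)}} = \sqrt{- \frac{2715469}{1806979} - 1388} = \sqrt{- \frac{2510802321}{1806979}} = \frac{i \sqrt{4536967067198259}}{1806979}$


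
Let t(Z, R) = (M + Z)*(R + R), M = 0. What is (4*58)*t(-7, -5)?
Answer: 16240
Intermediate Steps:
t(Z, R) = 2*R*Z (t(Z, R) = (0 + Z)*(R + R) = Z*(2*R) = 2*R*Z)
(4*58)*t(-7, -5) = (4*58)*(2*(-5)*(-7)) = 232*70 = 16240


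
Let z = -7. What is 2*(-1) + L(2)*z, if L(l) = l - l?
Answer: -2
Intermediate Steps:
L(l) = 0
2*(-1) + L(2)*z = 2*(-1) + 0*(-7) = -2 + 0 = -2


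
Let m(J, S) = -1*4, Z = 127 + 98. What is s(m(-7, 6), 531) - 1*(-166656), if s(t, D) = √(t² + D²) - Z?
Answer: 166431 + √281977 ≈ 1.6696e+5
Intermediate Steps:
Z = 225
m(J, S) = -4
s(t, D) = -225 + √(D² + t²) (s(t, D) = √(t² + D²) - 1*225 = √(D² + t²) - 225 = -225 + √(D² + t²))
s(m(-7, 6), 531) - 1*(-166656) = (-225 + √(531² + (-4)²)) - 1*(-166656) = (-225 + √(281961 + 16)) + 166656 = (-225 + √281977) + 166656 = 166431 + √281977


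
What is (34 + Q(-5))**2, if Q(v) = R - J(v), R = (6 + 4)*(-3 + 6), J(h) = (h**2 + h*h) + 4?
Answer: 100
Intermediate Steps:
J(h) = 4 + 2*h**2 (J(h) = (h**2 + h**2) + 4 = 2*h**2 + 4 = 4 + 2*h**2)
R = 30 (R = 10*3 = 30)
Q(v) = 26 - 2*v**2 (Q(v) = 30 - (4 + 2*v**2) = 30 + (-4 - 2*v**2) = 26 - 2*v**2)
(34 + Q(-5))**2 = (34 + (26 - 2*(-5)**2))**2 = (34 + (26 - 2*25))**2 = (34 + (26 - 50))**2 = (34 - 24)**2 = 10**2 = 100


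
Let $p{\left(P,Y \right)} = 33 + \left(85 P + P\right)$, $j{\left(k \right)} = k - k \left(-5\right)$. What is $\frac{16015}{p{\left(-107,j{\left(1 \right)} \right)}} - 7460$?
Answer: $- \frac{68416755}{9169} \approx -7461.8$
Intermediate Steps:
$j{\left(k \right)} = 6 k$ ($j{\left(k \right)} = k - - 5 k = k + 5 k = 6 k$)
$p{\left(P,Y \right)} = 33 + 86 P$
$\frac{16015}{p{\left(-107,j{\left(1 \right)} \right)}} - 7460 = \frac{16015}{33 + 86 \left(-107\right)} - 7460 = \frac{16015}{33 - 9202} - 7460 = \frac{16015}{-9169} - 7460 = 16015 \left(- \frac{1}{9169}\right) - 7460 = - \frac{16015}{9169} - 7460 = - \frac{68416755}{9169}$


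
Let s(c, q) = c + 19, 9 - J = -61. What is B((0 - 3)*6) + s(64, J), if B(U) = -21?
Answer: 62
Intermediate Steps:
J = 70 (J = 9 - 1*(-61) = 9 + 61 = 70)
s(c, q) = 19 + c
B((0 - 3)*6) + s(64, J) = -21 + (19 + 64) = -21 + 83 = 62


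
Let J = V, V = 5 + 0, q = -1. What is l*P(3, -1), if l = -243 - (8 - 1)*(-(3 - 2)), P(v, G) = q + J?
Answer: -944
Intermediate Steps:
V = 5
J = 5
P(v, G) = 4 (P(v, G) = -1 + 5 = 4)
l = -236 (l = -243 - 7*(-1*1) = -243 - 7*(-1) = -243 - 1*(-7) = -243 + 7 = -236)
l*P(3, -1) = -236*4 = -944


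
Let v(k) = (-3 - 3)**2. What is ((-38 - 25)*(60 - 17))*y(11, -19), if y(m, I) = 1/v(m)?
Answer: -301/4 ≈ -75.250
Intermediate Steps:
v(k) = 36 (v(k) = (-6)**2 = 36)
y(m, I) = 1/36
((-38 - 25)*(60 - 17))*y(11, -19) = ((-38 - 25)*(60 - 17))*(1/36) = -63*43*(1/36) = -2709*1/36 = -301/4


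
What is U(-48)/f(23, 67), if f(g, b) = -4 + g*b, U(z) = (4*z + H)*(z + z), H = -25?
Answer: 20832/1537 ≈ 13.554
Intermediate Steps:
U(z) = 2*z*(-25 + 4*z) (U(z) = (4*z - 25)*(z + z) = (-25 + 4*z)*(2*z) = 2*z*(-25 + 4*z))
f(g, b) = -4 + b*g
U(-48)/f(23, 67) = (2*(-48)*(-25 + 4*(-48)))/(-4 + 67*23) = (2*(-48)*(-25 - 192))/(-4 + 1541) = (2*(-48)*(-217))/1537 = 20832*(1/1537) = 20832/1537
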